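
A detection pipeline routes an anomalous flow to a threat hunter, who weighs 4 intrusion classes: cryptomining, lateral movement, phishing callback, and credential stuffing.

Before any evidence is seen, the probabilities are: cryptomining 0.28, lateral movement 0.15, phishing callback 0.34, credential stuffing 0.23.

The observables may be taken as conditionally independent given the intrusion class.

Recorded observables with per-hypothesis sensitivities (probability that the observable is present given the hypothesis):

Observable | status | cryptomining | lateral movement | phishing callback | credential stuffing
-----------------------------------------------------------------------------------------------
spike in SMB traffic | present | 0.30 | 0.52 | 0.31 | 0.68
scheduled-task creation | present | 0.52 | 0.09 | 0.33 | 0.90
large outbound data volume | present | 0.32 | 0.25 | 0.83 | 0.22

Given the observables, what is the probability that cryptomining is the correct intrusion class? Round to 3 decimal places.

0.185

For each hypothesis, the unnormalized posterior weight is prior × product of the observable likelihoods:
  cryptomining: 0.28 × 0.30 × 0.52 × 0.32 = 0.013978
  lateral movement: 0.15 × 0.52 × 0.09 × 0.25 = 0.001755
  phishing callback: 0.34 × 0.31 × 0.33 × 0.83 = 0.028869
  credential stuffing: 0.23 × 0.68 × 0.90 × 0.22 = 0.030967
Marginal likelihood of the evidence = 0.075569.
P(cryptomining | evidence) = 0.013978 / 0.075569 ≈ 0.185.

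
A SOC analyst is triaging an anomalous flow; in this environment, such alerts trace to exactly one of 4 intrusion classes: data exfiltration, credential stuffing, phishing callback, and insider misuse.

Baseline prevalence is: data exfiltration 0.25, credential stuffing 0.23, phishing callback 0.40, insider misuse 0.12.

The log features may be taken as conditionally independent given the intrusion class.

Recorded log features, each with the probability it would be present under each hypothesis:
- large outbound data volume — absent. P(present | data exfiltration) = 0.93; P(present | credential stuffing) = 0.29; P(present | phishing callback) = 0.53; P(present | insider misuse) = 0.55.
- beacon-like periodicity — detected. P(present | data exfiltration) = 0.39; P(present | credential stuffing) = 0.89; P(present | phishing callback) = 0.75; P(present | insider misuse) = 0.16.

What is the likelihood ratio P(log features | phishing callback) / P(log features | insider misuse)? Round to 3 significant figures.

4.90

The Bayes factor is the ratio of the joint likelihoods of the log feature pattern under the two hypotheses (using 1 − P(present | H) for each absent log feature).
  phishing callback: (1 − 0.53) × 0.75 = 0.3525
  insider misuse: (1 − 0.55) × 0.16 = 0.072
Bayes factor = 0.3525 / 0.072 ≈ 4.90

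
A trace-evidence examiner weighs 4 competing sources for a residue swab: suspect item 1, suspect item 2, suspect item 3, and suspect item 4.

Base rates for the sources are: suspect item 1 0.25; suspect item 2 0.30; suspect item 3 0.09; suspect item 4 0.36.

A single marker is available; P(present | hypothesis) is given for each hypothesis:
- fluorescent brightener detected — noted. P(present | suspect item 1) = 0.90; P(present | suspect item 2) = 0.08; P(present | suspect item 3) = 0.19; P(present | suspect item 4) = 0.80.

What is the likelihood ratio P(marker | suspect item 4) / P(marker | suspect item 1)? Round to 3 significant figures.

0.889

The Bayes factor is the ratio of the two likelihoods.
  suspect item 4: 0.8
  suspect item 1: 0.9
Bayes factor = 0.8 / 0.9 ≈ 0.889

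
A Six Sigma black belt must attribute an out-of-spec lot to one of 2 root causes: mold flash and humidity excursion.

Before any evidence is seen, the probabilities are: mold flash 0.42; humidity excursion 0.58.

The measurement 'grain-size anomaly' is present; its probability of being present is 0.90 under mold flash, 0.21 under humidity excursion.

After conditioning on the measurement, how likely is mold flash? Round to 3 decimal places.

0.756

Multiply each prior by the likelihood of the measurement:
  mold flash: 0.42 × 0.90 = 0.378
  humidity excursion: 0.58 × 0.21 = 0.1218
The unnormalized weights sum to 0.4998.
P(mold flash | evidence) = 0.378 / 0.4998 ≈ 0.756.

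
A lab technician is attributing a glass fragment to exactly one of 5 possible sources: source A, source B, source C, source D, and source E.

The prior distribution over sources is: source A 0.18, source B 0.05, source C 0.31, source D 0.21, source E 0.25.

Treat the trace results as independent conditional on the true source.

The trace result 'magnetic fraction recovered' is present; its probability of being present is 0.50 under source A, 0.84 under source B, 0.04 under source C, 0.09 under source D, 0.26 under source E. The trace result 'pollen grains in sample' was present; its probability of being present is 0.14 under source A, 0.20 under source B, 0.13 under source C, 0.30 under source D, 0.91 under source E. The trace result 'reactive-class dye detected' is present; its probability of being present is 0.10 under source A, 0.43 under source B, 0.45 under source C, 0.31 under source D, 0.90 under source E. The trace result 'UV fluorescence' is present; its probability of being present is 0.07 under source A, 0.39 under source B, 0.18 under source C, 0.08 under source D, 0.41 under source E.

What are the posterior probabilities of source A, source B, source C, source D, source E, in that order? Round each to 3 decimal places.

0.004, 0.060, 0.006, 0.006, 0.925

Multiply each prior by the joint likelihood of the trace result pattern:
  source A: 0.18 × 0.50 × 0.14 × 0.10 × 0.07 = 8.82e-05
  source B: 0.05 × 0.84 × 0.20 × 0.43 × 0.39 = 0.0014087
  source C: 0.31 × 0.04 × 0.13 × 0.45 × 0.18 = 0.00013057
  source D: 0.21 × 0.09 × 0.30 × 0.31 × 0.08 = 0.00014062
  source E: 0.25 × 0.26 × 0.91 × 0.90 × 0.41 = 0.021826
Marginal likelihood of the evidence = 0.023594.
P(source A | evidence) = 8.82e-05 / 0.023594 ≈ 0.004
P(source B | evidence) = 0.0014087 / 0.023594 ≈ 0.060
P(source C | evidence) = 0.00013057 / 0.023594 ≈ 0.006
P(source D | evidence) = 0.00014062 / 0.023594 ≈ 0.006
P(source E | evidence) = 0.021826 / 0.023594 ≈ 0.925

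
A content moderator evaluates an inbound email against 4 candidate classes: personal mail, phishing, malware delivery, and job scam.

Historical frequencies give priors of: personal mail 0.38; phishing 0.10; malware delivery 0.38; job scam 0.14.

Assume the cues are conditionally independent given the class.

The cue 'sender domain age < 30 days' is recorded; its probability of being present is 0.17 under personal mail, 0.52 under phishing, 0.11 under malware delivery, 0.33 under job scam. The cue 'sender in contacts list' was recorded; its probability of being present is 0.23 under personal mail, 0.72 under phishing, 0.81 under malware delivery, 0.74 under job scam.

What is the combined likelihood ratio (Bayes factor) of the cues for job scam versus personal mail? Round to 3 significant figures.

The Bayes factor is the ratio of the joint likelihoods of the cue pattern under the two hypotheses.
  job scam: 0.33 × 0.74 = 0.2442
  personal mail: 0.17 × 0.23 = 0.0391
Bayes factor = 0.2442 / 0.0391 ≈ 6.25

6.25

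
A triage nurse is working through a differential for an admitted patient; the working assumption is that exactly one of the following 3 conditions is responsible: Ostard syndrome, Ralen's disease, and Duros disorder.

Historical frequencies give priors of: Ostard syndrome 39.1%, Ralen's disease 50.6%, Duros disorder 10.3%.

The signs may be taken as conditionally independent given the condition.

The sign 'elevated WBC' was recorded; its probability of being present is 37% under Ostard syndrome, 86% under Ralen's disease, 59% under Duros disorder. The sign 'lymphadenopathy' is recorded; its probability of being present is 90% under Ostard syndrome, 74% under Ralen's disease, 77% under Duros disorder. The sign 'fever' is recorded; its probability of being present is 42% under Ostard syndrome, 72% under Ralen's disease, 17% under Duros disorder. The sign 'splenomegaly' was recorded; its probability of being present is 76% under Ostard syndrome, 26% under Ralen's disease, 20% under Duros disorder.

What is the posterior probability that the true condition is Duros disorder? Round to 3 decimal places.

Multiply each prior by the joint likelihood of the sign pattern:
  Ostard syndrome: 0.391 × 0.37 × 0.90 × 0.42 × 0.76 = 0.041561
  Ralen's disease: 0.506 × 0.86 × 0.74 × 0.72 × 0.26 = 0.060282
  Duros disorder: 0.103 × 0.59 × 0.77 × 0.17 × 0.20 = 0.001591
Marginal likelihood of the evidence = 0.10343.
P(Duros disorder | evidence) = 0.001591 / 0.10343 ≈ 0.015.

0.015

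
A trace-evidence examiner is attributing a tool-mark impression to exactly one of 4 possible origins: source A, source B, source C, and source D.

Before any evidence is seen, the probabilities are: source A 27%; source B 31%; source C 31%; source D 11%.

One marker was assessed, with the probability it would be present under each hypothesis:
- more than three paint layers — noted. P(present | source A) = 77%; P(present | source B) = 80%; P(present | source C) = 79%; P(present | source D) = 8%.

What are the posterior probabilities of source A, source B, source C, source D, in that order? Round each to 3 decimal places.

0.293, 0.349, 0.345, 0.012

For each hypothesis, the unnormalized posterior weight is prior × likelihood:
  source A: 0.27 × 0.77 = 0.2079
  source B: 0.31 × 0.80 = 0.248
  source C: 0.31 × 0.79 = 0.2449
  source D: 0.11 × 0.08 = 0.0088
Marginal likelihood of the evidence = 0.7096.
P(source A | evidence) = 0.2079 / 0.7096 ≈ 0.293
P(source B | evidence) = 0.248 / 0.7096 ≈ 0.349
P(source C | evidence) = 0.2449 / 0.7096 ≈ 0.345
P(source D | evidence) = 0.0088 / 0.7096 ≈ 0.012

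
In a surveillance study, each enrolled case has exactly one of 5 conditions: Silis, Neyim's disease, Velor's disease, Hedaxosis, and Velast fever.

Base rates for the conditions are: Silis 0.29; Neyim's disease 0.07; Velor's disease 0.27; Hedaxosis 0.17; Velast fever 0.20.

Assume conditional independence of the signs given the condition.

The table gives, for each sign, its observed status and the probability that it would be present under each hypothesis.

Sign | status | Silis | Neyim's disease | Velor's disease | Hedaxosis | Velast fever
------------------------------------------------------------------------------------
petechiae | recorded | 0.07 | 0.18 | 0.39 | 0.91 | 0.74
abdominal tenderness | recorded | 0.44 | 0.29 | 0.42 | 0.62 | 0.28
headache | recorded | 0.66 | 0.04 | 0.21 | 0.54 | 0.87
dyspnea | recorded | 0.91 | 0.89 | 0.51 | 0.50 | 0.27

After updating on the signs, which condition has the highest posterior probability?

Hedaxosis

Multiply each prior by the joint likelihood of the sign pattern:
  Silis: 0.29 × 0.07 × 0.44 × 0.66 × 0.91 = 0.0053646
  Neyim's disease: 0.07 × 0.18 × 0.29 × 0.04 × 0.89 = 0.00013008
  Velor's disease: 0.27 × 0.39 × 0.42 × 0.21 × 0.51 = 0.0047366
  Hedaxosis: 0.17 × 0.91 × 0.62 × 0.54 × 0.50 = 0.025897
  Velast fever: 0.20 × 0.74 × 0.28 × 0.87 × 0.27 = 0.0097343
Marginal likelihood of the evidence = 0.045862.
P(Silis | evidence) ≈ 0.0053646 / 0.045862 ≈ 0.117
P(Neyim's disease | evidence) ≈ 0.00013008 / 0.045862 ≈ 0.003
P(Velor's disease | evidence) ≈ 0.0047366 / 0.045862 ≈ 0.103
P(Hedaxosis | evidence) ≈ 0.025897 / 0.045862 ≈ 0.565
P(Velast fever | evidence) ≈ 0.0097343 / 0.045862 ≈ 0.212
The largest is 0.565, so Hedaxosis is most probable.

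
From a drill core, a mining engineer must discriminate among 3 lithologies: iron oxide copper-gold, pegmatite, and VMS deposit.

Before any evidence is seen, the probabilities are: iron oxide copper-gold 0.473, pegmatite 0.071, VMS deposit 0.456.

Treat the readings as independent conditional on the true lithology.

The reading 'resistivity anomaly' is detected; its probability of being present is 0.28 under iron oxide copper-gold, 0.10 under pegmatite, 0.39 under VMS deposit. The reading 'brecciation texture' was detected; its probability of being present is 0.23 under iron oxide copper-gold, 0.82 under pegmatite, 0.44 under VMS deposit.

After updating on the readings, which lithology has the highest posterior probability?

VMS deposit

By Bayes' rule with conditional independence, the unnormalized weight for each hypothesis is prior × ∏ likelihoods:
  iron oxide copper-gold: 0.473 × 0.28 × 0.23 = 0.030461
  pegmatite: 0.071 × 0.10 × 0.82 = 0.005822
  VMS deposit: 0.456 × 0.39 × 0.44 = 0.07825
The unnormalized weights sum to 0.11453.
P(iron oxide copper-gold | evidence) ≈ 0.030461 / 0.11453 ≈ 0.266
P(pegmatite | evidence) ≈ 0.005822 / 0.11453 ≈ 0.051
P(VMS deposit | evidence) ≈ 0.07825 / 0.11453 ≈ 0.683
The largest is 0.683, so VMS deposit is most probable.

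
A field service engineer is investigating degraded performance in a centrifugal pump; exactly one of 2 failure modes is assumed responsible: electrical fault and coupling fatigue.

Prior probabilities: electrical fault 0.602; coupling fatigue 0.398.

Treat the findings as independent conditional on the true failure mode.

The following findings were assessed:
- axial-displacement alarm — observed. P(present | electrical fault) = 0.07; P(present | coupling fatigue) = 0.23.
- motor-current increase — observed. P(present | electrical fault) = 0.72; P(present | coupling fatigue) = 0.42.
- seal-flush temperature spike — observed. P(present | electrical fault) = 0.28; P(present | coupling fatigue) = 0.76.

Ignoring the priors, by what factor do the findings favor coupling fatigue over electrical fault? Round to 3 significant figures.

Joint likelihood of the evidence pattern under each hypothesis:
  coupling fatigue: 0.23 × 0.42 × 0.76 = 0.073416
  electrical fault: 0.07 × 0.72 × 0.28 = 0.014112
Bayes factor = 0.073416 / 0.014112 ≈ 5.20

5.20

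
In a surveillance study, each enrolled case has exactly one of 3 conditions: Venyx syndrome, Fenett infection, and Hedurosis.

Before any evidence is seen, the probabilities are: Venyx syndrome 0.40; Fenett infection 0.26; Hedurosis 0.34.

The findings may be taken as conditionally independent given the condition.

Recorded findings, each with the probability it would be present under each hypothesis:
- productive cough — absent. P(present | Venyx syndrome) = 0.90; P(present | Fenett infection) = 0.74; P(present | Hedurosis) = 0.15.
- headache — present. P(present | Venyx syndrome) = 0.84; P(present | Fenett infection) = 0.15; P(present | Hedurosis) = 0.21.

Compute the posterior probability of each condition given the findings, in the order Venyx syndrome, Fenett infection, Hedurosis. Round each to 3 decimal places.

For each hypothesis, the unnormalized posterior weight is prior × product of the finding likelihoods (using 1 − P(present | H) for each absent finding):
  Venyx syndrome: 0.40 × (1 − 0.90) × 0.84 = 0.0336
  Fenett infection: 0.26 × (1 − 0.74) × 0.15 = 0.01014
  Hedurosis: 0.34 × (1 − 0.15) × 0.21 = 0.06069
Normalizing constant Z = 0.0336 + 0.01014 + 0.06069 = 0.10443.
P(Venyx syndrome | evidence) = 0.0336 / 0.10443 ≈ 0.322
P(Fenett infection | evidence) = 0.01014 / 0.10443 ≈ 0.097
P(Hedurosis | evidence) = 0.06069 / 0.10443 ≈ 0.581

0.322, 0.097, 0.581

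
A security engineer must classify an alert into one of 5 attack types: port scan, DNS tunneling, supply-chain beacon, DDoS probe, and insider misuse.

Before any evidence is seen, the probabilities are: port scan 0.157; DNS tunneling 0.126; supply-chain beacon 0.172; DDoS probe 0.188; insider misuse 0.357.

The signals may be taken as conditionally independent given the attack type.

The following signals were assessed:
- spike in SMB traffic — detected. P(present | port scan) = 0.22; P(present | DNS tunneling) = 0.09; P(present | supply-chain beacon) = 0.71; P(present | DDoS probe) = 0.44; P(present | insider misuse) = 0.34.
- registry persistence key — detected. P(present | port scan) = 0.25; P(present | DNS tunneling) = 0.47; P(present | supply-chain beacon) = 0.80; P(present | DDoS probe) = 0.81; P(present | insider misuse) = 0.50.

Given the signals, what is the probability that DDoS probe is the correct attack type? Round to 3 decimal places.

By Bayes' rule with conditional independence, the unnormalized weight for each hypothesis is prior × ∏ likelihoods:
  port scan: 0.157 × 0.22 × 0.25 = 0.008635
  DNS tunneling: 0.126 × 0.09 × 0.47 = 0.0053298
  supply-chain beacon: 0.172 × 0.71 × 0.80 = 0.097696
  DDoS probe: 0.188 × 0.44 × 0.81 = 0.067003
  insider misuse: 0.357 × 0.34 × 0.50 = 0.06069
Normalizing constant Z = 0.008635 + 0.0053298 + 0.097696 + 0.067003 + 0.06069 = 0.23935.
P(DDoS probe | evidence) = 0.067003 / 0.23935 ≈ 0.280.

0.280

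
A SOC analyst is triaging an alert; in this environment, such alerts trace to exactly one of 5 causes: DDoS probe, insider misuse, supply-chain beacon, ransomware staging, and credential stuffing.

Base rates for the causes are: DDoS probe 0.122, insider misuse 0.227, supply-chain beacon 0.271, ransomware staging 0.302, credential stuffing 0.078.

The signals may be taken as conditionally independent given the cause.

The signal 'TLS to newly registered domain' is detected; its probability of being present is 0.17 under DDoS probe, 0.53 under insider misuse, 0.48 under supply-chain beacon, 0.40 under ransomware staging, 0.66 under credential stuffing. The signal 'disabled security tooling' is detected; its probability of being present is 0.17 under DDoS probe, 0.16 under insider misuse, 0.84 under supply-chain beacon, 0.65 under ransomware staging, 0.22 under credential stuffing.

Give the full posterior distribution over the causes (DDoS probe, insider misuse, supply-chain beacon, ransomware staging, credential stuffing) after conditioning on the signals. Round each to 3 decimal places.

0.016, 0.087, 0.492, 0.354, 0.051

By Bayes' rule with conditional independence, the unnormalized weight for each hypothesis is prior × ∏ likelihoods:
  DDoS probe: 0.122 × 0.17 × 0.17 = 0.0035258
  insider misuse: 0.227 × 0.53 × 0.16 = 0.01925
  supply-chain beacon: 0.271 × 0.48 × 0.84 = 0.10927
  ransomware staging: 0.302 × 0.40 × 0.65 = 0.07852
  credential stuffing: 0.078 × 0.66 × 0.22 = 0.011326
Normalizing constant Z = 0.0035258 + 0.01925 + 0.10927 + 0.07852 + 0.011326 = 0.22189.
P(DDoS probe | evidence) = 0.0035258 / 0.22189 ≈ 0.016
P(insider misuse | evidence) = 0.01925 / 0.22189 ≈ 0.087
P(supply-chain beacon | evidence) = 0.10927 / 0.22189 ≈ 0.492
P(ransomware staging | evidence) = 0.07852 / 0.22189 ≈ 0.354
P(credential stuffing | evidence) = 0.011326 / 0.22189 ≈ 0.051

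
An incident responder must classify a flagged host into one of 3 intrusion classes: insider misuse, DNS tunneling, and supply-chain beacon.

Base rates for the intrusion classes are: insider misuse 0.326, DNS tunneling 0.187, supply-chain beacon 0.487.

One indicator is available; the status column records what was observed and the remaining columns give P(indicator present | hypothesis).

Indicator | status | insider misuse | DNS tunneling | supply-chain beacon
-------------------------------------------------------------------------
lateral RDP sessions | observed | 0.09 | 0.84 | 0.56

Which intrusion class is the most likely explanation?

supply-chain beacon

For each hypothesis, the unnormalized posterior weight is prior × likelihood:
  insider misuse: 0.326 × 0.09 = 0.02934
  DNS tunneling: 0.187 × 0.84 = 0.15708
  supply-chain beacon: 0.487 × 0.56 = 0.27272
Marginal likelihood of the evidence = 0.45914.
P(insider misuse | evidence) ≈ 0.02934 / 0.45914 ≈ 0.064
P(DNS tunneling | evidence) ≈ 0.15708 / 0.45914 ≈ 0.342
P(supply-chain beacon | evidence) ≈ 0.27272 / 0.45914 ≈ 0.594
The largest is 0.594, so supply-chain beacon is most probable.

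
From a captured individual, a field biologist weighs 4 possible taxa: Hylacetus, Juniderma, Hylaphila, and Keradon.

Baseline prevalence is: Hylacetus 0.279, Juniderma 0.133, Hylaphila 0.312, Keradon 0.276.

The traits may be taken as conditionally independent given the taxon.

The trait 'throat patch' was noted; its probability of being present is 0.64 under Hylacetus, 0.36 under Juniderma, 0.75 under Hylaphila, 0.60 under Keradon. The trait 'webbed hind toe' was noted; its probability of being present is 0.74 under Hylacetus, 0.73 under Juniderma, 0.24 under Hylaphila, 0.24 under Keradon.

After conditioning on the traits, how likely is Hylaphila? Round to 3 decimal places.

Multiply each prior by the joint likelihood of the trait pattern:
  Hylacetus: 0.279 × 0.64 × 0.74 = 0.13213
  Juniderma: 0.133 × 0.36 × 0.73 = 0.034952
  Hylaphila: 0.312 × 0.75 × 0.24 = 0.05616
  Keradon: 0.276 × 0.60 × 0.24 = 0.039744
Marginal likelihood of the evidence = 0.26299.
P(Hylaphila | evidence) = 0.05616 / 0.26299 ≈ 0.214.

0.214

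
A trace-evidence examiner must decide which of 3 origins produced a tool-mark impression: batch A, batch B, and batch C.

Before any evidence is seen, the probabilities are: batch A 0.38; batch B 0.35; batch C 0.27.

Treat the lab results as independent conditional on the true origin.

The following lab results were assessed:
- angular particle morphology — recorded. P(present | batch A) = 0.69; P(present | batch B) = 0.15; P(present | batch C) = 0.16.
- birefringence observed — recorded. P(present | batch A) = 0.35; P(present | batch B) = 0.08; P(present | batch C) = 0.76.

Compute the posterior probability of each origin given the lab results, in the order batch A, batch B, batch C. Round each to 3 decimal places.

Multiply each prior by the joint likelihood of the lab result pattern:
  batch A: 0.38 × 0.69 × 0.35 = 0.09177
  batch B: 0.35 × 0.15 × 0.08 = 0.0042
  batch C: 0.27 × 0.16 × 0.76 = 0.032832
Marginal likelihood of the evidence = 0.1288.
P(batch A | evidence) = 0.09177 / 0.1288 ≈ 0.712
P(batch B | evidence) = 0.0042 / 0.1288 ≈ 0.033
P(batch C | evidence) = 0.032832 / 0.1288 ≈ 0.255

0.712, 0.033, 0.255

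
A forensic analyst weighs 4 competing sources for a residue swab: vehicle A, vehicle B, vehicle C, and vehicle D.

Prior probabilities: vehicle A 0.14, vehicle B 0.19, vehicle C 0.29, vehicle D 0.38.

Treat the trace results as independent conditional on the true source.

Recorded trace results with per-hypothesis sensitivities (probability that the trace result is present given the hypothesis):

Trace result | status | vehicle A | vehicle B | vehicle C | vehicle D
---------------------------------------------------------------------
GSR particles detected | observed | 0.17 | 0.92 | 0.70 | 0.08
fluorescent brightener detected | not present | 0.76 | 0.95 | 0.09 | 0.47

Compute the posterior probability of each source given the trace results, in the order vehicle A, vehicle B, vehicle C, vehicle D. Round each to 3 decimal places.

0.027, 0.041, 0.858, 0.075

By Bayes' rule with conditional independence, the unnormalized weight for each hypothesis is prior × ∏ likelihoods (using 1 − P(present | H) for each absent trace result):
  vehicle A: 0.14 × 0.17 × (1 − 0.76) = 0.005712
  vehicle B: 0.19 × 0.92 × (1 − 0.95) = 0.00874
  vehicle C: 0.29 × 0.70 × (1 − 0.09) = 0.18473
  vehicle D: 0.38 × 0.08 × (1 − 0.47) = 0.016112
Normalizing constant Z = 0.005712 + 0.00874 + 0.18473 + 0.016112 = 0.21529.
P(vehicle A | evidence) = 0.005712 / 0.21529 ≈ 0.027
P(vehicle B | evidence) = 0.00874 / 0.21529 ≈ 0.041
P(vehicle C | evidence) = 0.18473 / 0.21529 ≈ 0.858
P(vehicle D | evidence) = 0.016112 / 0.21529 ≈ 0.075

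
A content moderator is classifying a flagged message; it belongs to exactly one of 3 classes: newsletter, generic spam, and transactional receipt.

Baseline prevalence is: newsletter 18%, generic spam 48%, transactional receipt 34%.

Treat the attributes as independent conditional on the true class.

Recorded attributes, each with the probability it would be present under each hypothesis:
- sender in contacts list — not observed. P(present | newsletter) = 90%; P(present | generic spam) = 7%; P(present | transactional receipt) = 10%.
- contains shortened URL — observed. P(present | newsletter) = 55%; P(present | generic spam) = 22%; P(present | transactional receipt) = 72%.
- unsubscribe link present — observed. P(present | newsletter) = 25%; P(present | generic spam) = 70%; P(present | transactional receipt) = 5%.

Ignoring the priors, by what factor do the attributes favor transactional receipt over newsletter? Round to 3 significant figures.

Take the product of per-attribute likelihoods under each hypothesis (using 1 − P(present | H) for each absent attribute), then divide.
  transactional receipt: (1 − 0.10) × 0.72 × 0.05 = 0.0324
  newsletter: (1 − 0.90) × 0.55 × 0.25 = 0.01375
Bayes factor = 0.0324 / 0.01375 ≈ 2.36

2.36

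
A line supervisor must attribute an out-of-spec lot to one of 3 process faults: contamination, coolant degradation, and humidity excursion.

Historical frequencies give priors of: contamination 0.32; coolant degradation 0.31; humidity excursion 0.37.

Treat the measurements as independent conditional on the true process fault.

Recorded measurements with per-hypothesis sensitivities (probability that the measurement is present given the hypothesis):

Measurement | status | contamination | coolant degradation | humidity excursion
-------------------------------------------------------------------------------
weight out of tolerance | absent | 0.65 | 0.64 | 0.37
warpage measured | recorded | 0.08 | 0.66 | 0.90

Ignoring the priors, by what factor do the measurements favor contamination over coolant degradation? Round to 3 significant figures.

0.118

Take the product of per-measurement likelihoods under each hypothesis (using 1 − P(present | H) for each absent measurement), then divide.
  contamination: (1 − 0.65) × 0.08 = 0.028
  coolant degradation: (1 − 0.64) × 0.66 = 0.2376
Bayes factor = 0.028 / 0.2376 ≈ 0.118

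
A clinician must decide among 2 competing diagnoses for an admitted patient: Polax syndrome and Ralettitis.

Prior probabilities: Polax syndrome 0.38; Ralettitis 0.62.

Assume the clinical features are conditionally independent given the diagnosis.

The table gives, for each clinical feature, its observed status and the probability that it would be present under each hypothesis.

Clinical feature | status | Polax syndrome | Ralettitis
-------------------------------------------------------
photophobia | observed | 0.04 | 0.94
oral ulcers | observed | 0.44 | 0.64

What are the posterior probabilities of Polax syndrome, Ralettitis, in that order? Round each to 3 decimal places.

By Bayes' rule with conditional independence, the unnormalized weight for each hypothesis is prior × ∏ likelihoods:
  Polax syndrome: 0.38 × 0.04 × 0.44 = 0.006688
  Ralettitis: 0.62 × 0.94 × 0.64 = 0.37299
Normalizing constant Z = 0.006688 + 0.37299 = 0.37968.
P(Polax syndrome | evidence) = 0.006688 / 0.37968 ≈ 0.018
P(Ralettitis | evidence) = 0.37299 / 0.37968 ≈ 0.982

0.018, 0.982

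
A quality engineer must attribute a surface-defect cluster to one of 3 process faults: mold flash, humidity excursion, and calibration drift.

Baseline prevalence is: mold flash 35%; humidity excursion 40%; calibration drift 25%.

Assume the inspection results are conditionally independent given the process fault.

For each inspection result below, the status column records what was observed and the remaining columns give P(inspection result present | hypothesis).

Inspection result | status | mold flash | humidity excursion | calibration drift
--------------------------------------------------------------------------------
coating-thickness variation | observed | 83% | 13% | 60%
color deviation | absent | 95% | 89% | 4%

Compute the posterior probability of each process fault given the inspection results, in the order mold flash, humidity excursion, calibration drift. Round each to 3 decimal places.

0.088, 0.035, 0.877

Multiply each prior by the joint likelihood of the inspection result pattern (using 1 − P(present | H) for each absent inspection result):
  mold flash: 0.35 × 0.83 × (1 − 0.95) = 0.014525
  humidity excursion: 0.40 × 0.13 × (1 − 0.89) = 0.00572
  calibration drift: 0.25 × 0.60 × (1 − 0.04) = 0.144
Marginal likelihood of the evidence = 0.16425.
P(mold flash | evidence) = 0.014525 / 0.16425 ≈ 0.088
P(humidity excursion | evidence) = 0.00572 / 0.16425 ≈ 0.035
P(calibration drift | evidence) = 0.144 / 0.16425 ≈ 0.877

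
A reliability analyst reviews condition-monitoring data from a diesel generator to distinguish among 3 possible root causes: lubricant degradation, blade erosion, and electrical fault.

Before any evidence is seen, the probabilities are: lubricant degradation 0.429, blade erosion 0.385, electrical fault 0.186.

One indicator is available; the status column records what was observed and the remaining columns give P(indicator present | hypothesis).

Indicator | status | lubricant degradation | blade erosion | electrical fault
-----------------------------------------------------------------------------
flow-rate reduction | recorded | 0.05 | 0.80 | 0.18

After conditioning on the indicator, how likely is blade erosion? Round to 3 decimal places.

0.849

Multiply each prior by the likelihood of the indicator:
  lubricant degradation: 0.429 × 0.05 = 0.02145
  blade erosion: 0.385 × 0.80 = 0.308
  electrical fault: 0.186 × 0.18 = 0.03348
Marginal likelihood of the evidence = 0.36293.
P(blade erosion | evidence) = 0.308 / 0.36293 ≈ 0.849.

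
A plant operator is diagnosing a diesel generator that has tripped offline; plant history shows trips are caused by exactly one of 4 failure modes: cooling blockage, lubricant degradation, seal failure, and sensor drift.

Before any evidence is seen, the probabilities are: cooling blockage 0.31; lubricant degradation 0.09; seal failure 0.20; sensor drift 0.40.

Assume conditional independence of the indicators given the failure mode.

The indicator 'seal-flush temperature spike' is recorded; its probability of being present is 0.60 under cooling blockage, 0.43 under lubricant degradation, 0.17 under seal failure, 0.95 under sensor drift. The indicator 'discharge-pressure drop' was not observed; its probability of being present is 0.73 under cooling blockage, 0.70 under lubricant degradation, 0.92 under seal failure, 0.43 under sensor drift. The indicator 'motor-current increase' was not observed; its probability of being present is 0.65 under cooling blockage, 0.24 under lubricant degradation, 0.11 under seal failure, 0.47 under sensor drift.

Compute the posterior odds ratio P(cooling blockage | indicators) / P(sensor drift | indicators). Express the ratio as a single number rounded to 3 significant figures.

0.153

The normalizing constant cancels in an odds ratio, so compute prior × likelihood for the two hypotheses only (using 1 − P(present | H) for each absent indicator):
  cooling blockage: 0.31 × 0.60 × (1 − 0.73) × (1 − 0.65) = 0.017577
  sensor drift: 0.40 × 0.95 × (1 − 0.43) × (1 − 0.47) = 0.1148
Odds(cooling blockage : sensor drift) = 0.017577 / 0.1148 ≈ 0.153.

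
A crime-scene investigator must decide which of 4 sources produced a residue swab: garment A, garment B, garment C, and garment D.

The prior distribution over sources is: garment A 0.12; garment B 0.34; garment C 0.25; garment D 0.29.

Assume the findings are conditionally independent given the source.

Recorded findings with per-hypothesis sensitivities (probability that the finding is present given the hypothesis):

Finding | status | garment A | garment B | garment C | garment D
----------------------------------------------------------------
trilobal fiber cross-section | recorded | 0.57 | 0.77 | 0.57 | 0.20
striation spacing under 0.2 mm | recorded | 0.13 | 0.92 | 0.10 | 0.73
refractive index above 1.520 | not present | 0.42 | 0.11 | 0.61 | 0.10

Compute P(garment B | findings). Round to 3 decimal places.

By Bayes' rule with conditional independence, the unnormalized weight for each hypothesis is prior × ∏ likelihoods (using 1 − P(present | H) for each absent finding):
  garment A: 0.12 × 0.57 × 0.13 × (1 − 0.42) = 0.0051574
  garment B: 0.34 × 0.77 × 0.92 × (1 − 0.11) = 0.21436
  garment C: 0.25 × 0.57 × 0.10 × (1 − 0.61) = 0.0055575
  garment D: 0.29 × 0.20 × 0.73 × (1 − 0.10) = 0.038106
Normalizing constant Z = 0.0051574 + 0.21436 + 0.0055575 + 0.038106 = 0.26318.
P(garment B | evidence) = 0.21436 / 0.26318 ≈ 0.814.

0.814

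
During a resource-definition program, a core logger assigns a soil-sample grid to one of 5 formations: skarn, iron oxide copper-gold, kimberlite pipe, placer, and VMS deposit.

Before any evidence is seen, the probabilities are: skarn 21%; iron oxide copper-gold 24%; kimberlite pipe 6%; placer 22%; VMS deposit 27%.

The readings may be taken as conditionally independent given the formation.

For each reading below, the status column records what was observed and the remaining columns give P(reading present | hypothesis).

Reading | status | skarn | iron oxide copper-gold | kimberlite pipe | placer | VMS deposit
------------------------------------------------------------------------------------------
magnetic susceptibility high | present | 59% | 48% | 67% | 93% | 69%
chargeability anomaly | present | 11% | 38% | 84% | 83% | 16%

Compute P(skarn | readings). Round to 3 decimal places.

For each hypothesis, the unnormalized posterior weight is prior × product of the reading likelihoods:
  skarn: 0.21 × 0.59 × 0.11 = 0.013629
  iron oxide copper-gold: 0.24 × 0.48 × 0.38 = 0.043776
  kimberlite pipe: 0.06 × 0.67 × 0.84 = 0.033768
  placer: 0.22 × 0.93 × 0.83 = 0.16982
  VMS deposit: 0.27 × 0.69 × 0.16 = 0.029808
Marginal likelihood of the evidence = 0.2908.
P(skarn | evidence) = 0.013629 / 0.2908 ≈ 0.047.

0.047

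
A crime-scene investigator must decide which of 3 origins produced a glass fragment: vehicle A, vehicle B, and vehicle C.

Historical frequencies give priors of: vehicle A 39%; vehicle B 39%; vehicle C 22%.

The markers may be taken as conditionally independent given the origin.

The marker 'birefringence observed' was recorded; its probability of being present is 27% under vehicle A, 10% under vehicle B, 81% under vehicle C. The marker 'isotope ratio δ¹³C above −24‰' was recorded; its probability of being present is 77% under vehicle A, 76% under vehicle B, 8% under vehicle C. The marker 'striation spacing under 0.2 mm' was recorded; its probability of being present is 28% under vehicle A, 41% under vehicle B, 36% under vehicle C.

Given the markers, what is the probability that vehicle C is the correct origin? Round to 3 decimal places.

0.128

For each hypothesis, the unnormalized posterior weight is prior × product of the marker likelihoods:
  vehicle A: 0.39 × 0.27 × 0.77 × 0.28 = 0.022703
  vehicle B: 0.39 × 0.10 × 0.76 × 0.41 = 0.012152
  vehicle C: 0.22 × 0.81 × 0.08 × 0.36 = 0.0051322
Marginal likelihood of the evidence = 0.039987.
P(vehicle C | evidence) = 0.0051322 / 0.039987 ≈ 0.128.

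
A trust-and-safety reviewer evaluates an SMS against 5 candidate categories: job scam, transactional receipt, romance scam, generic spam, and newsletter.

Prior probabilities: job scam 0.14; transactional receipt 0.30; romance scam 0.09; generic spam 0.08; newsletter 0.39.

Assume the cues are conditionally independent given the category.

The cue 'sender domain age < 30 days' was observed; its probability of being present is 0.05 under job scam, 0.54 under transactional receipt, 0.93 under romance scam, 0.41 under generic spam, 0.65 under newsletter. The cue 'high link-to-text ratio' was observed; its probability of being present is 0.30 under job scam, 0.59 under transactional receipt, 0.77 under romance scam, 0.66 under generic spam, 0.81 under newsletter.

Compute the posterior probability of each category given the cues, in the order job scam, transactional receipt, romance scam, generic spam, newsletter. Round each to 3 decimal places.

0.005, 0.246, 0.166, 0.056, 0.528

By Bayes' rule with conditional independence, the unnormalized weight for each hypothesis is prior × ∏ likelihoods:
  job scam: 0.14 × 0.05 × 0.30 = 0.0021
  transactional receipt: 0.30 × 0.54 × 0.59 = 0.09558
  romance scam: 0.09 × 0.93 × 0.77 = 0.064449
  generic spam: 0.08 × 0.41 × 0.66 = 0.021648
  newsletter: 0.39 × 0.65 × 0.81 = 0.20534
Normalizing constant Z = 0.0021 + 0.09558 + 0.064449 + 0.021648 + 0.20534 = 0.38911.
P(job scam | evidence) = 0.0021 / 0.38911 ≈ 0.005
P(transactional receipt | evidence) = 0.09558 / 0.38911 ≈ 0.246
P(romance scam | evidence) = 0.064449 / 0.38911 ≈ 0.166
P(generic spam | evidence) = 0.021648 / 0.38911 ≈ 0.056
P(newsletter | evidence) = 0.20534 / 0.38911 ≈ 0.528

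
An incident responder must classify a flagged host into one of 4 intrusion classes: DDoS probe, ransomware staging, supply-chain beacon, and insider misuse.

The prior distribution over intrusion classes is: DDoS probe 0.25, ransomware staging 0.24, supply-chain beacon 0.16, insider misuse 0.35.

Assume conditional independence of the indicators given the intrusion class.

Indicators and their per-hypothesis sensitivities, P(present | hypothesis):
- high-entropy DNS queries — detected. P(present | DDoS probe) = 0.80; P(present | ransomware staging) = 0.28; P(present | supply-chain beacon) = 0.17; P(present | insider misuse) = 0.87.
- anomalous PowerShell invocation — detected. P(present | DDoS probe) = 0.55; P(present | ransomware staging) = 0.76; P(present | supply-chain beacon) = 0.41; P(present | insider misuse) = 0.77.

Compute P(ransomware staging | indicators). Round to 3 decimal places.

0.126

By Bayes' rule with conditional independence, the unnormalized weight for each hypothesis is prior × ∏ likelihoods:
  DDoS probe: 0.25 × 0.80 × 0.55 = 0.11
  ransomware staging: 0.24 × 0.28 × 0.76 = 0.051072
  supply-chain beacon: 0.16 × 0.17 × 0.41 = 0.011152
  insider misuse: 0.35 × 0.87 × 0.77 = 0.23447
Normalizing constant Z = 0.11 + 0.051072 + 0.011152 + 0.23447 = 0.40669.
P(ransomware staging | evidence) = 0.051072 / 0.40669 ≈ 0.126.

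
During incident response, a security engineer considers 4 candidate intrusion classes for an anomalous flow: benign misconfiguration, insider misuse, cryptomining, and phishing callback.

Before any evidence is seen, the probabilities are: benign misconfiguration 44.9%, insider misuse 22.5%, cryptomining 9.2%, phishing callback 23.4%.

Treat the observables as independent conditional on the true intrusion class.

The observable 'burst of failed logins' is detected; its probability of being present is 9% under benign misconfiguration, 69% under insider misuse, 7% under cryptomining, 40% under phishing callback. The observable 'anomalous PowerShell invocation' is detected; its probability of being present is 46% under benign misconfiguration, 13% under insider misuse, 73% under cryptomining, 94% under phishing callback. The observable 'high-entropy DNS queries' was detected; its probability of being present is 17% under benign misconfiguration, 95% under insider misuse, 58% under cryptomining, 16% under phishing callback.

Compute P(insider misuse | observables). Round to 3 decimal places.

0.490

By Bayes' rule with conditional independence, the unnormalized weight for each hypothesis is prior × ∏ likelihoods:
  benign misconfiguration: 0.449 × 0.09 × 0.46 × 0.17 = 0.0031601
  insider misuse: 0.225 × 0.69 × 0.13 × 0.95 = 0.019173
  cryptomining: 0.092 × 0.07 × 0.73 × 0.58 = 0.0027267
  phishing callback: 0.234 × 0.40 × 0.94 × 0.16 = 0.014077
Marginal likelihood of the evidence = 0.039138.
P(insider misuse | evidence) = 0.019173 / 0.039138 ≈ 0.490.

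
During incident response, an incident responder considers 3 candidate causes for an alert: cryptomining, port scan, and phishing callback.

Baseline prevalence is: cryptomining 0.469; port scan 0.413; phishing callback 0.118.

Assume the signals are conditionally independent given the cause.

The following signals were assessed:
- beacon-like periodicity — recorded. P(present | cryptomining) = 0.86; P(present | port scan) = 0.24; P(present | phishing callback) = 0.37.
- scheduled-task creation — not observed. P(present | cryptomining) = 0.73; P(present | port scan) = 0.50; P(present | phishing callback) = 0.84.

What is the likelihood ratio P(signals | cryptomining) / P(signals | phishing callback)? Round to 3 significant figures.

3.92

The Bayes factor is the ratio of the joint likelihoods of the signal pattern under the two hypotheses (using 1 − P(present | H) for each absent signal).
  cryptomining: 0.86 × (1 − 0.73) = 0.2322
  phishing callback: 0.37 × (1 − 0.84) = 0.0592
Bayes factor = 0.2322 / 0.0592 ≈ 3.92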